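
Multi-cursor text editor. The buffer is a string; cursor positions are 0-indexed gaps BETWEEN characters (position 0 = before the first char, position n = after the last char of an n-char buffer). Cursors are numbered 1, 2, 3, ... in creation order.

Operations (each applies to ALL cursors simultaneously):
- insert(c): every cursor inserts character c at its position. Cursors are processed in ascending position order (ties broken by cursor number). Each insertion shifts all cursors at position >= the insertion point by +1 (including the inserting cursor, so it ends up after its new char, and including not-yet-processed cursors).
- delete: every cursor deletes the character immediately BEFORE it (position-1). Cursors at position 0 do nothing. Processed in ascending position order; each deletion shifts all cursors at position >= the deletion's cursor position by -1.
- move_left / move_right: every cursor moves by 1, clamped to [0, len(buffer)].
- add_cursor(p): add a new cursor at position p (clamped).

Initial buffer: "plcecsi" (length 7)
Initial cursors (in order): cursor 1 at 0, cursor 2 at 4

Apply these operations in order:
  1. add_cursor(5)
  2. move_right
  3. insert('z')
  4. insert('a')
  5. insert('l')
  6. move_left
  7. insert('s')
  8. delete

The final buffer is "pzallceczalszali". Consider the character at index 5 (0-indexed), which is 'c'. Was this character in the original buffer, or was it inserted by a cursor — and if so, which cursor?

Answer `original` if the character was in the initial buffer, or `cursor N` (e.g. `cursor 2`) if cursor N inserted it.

After op 1 (add_cursor(5)): buffer="plcecsi" (len 7), cursors c1@0 c2@4 c3@5, authorship .......
After op 2 (move_right): buffer="plcecsi" (len 7), cursors c1@1 c2@5 c3@6, authorship .......
After op 3 (insert('z')): buffer="pzlceczszi" (len 10), cursors c1@2 c2@7 c3@9, authorship .1....2.3.
After op 4 (insert('a')): buffer="pzalceczaszai" (len 13), cursors c1@3 c2@9 c3@12, authorship .11....22.33.
After op 5 (insert('l')): buffer="pzallceczalszali" (len 16), cursors c1@4 c2@11 c3@15, authorship .111....222.333.
After op 6 (move_left): buffer="pzallceczalszali" (len 16), cursors c1@3 c2@10 c3@14, authorship .111....222.333.
After op 7 (insert('s')): buffer="pzasllceczaslszasli" (len 19), cursors c1@4 c2@12 c3@17, authorship .1111....2222.3333.
After op 8 (delete): buffer="pzallceczalszali" (len 16), cursors c1@3 c2@10 c3@14, authorship .111....222.333.
Authorship (.=original, N=cursor N): . 1 1 1 . . . . 2 2 2 . 3 3 3 .
Index 5: author = original

Answer: original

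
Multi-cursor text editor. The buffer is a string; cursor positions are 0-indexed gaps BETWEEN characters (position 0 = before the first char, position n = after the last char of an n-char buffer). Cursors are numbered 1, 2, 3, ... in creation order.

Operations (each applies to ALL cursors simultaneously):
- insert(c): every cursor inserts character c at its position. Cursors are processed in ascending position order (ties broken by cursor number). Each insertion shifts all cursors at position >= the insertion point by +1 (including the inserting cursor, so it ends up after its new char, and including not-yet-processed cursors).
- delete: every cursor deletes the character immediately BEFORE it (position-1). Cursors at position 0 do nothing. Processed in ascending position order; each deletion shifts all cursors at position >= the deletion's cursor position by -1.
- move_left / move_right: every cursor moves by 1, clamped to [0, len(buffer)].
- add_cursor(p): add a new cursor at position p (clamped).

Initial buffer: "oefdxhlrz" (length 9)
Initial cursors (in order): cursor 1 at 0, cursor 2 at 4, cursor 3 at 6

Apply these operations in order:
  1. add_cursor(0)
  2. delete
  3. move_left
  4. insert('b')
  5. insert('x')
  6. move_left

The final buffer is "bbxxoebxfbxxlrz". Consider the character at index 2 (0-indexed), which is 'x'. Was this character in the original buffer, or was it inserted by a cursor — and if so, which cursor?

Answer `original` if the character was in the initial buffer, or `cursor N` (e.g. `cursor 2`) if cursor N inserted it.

After op 1 (add_cursor(0)): buffer="oefdxhlrz" (len 9), cursors c1@0 c4@0 c2@4 c3@6, authorship .........
After op 2 (delete): buffer="oefxlrz" (len 7), cursors c1@0 c4@0 c2@3 c3@4, authorship .......
After op 3 (move_left): buffer="oefxlrz" (len 7), cursors c1@0 c4@0 c2@2 c3@3, authorship .......
After op 4 (insert('b')): buffer="bboebfbxlrz" (len 11), cursors c1@2 c4@2 c2@5 c3@7, authorship 14..2.3....
After op 5 (insert('x')): buffer="bbxxoebxfbxxlrz" (len 15), cursors c1@4 c4@4 c2@8 c3@11, authorship 1414..22.33....
After op 6 (move_left): buffer="bbxxoebxfbxxlrz" (len 15), cursors c1@3 c4@3 c2@7 c3@10, authorship 1414..22.33....
Authorship (.=original, N=cursor N): 1 4 1 4 . . 2 2 . 3 3 . . . .
Index 2: author = 1

Answer: cursor 1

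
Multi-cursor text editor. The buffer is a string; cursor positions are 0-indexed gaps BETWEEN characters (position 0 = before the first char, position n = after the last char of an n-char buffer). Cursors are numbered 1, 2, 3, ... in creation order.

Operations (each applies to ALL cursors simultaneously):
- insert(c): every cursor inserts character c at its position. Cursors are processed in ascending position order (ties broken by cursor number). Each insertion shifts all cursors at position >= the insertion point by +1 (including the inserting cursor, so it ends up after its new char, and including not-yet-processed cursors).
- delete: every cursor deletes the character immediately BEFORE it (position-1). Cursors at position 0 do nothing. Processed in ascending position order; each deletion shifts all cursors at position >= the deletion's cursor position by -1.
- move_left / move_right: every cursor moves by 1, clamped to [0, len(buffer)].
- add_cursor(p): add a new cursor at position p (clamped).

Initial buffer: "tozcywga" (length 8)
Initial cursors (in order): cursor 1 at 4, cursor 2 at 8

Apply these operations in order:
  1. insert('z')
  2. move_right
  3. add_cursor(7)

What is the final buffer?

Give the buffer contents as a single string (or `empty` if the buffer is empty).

Answer: tozczywgaz

Derivation:
After op 1 (insert('z')): buffer="tozczywgaz" (len 10), cursors c1@5 c2@10, authorship ....1....2
After op 2 (move_right): buffer="tozczywgaz" (len 10), cursors c1@6 c2@10, authorship ....1....2
After op 3 (add_cursor(7)): buffer="tozczywgaz" (len 10), cursors c1@6 c3@7 c2@10, authorship ....1....2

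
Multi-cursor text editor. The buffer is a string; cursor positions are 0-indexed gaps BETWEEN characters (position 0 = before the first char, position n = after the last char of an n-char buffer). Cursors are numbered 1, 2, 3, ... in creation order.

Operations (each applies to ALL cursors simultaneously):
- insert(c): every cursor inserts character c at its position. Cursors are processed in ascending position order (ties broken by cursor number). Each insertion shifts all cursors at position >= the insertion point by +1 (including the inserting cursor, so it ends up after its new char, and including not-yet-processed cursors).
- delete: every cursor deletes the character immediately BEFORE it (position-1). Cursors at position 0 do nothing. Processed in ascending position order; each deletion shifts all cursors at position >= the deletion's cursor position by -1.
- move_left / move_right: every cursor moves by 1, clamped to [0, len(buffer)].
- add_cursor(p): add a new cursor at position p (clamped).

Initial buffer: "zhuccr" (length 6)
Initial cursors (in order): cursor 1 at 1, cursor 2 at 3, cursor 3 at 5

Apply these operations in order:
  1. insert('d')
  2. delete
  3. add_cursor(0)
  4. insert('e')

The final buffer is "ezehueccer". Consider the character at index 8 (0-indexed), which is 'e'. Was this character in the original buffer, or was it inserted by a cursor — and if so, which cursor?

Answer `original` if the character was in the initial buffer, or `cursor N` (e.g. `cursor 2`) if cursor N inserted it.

Answer: cursor 3

Derivation:
After op 1 (insert('d')): buffer="zdhudccdr" (len 9), cursors c1@2 c2@5 c3@8, authorship .1..2..3.
After op 2 (delete): buffer="zhuccr" (len 6), cursors c1@1 c2@3 c3@5, authorship ......
After op 3 (add_cursor(0)): buffer="zhuccr" (len 6), cursors c4@0 c1@1 c2@3 c3@5, authorship ......
After op 4 (insert('e')): buffer="ezehueccer" (len 10), cursors c4@1 c1@3 c2@6 c3@9, authorship 4.1..2..3.
Authorship (.=original, N=cursor N): 4 . 1 . . 2 . . 3 .
Index 8: author = 3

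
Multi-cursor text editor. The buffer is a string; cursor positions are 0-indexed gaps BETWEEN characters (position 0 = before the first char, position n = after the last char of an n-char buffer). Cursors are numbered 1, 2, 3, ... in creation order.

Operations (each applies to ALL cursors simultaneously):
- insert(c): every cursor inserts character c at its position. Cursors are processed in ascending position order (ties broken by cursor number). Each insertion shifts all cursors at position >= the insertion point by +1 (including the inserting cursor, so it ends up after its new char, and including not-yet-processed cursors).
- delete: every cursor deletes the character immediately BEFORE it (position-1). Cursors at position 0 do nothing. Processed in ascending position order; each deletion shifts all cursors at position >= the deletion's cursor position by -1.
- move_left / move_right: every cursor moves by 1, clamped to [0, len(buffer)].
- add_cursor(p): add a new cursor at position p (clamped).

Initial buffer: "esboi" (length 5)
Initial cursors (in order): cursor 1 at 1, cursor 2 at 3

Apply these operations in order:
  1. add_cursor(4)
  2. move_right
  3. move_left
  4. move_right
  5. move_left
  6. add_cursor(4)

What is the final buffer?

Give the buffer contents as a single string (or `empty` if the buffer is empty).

Answer: esboi

Derivation:
After op 1 (add_cursor(4)): buffer="esboi" (len 5), cursors c1@1 c2@3 c3@4, authorship .....
After op 2 (move_right): buffer="esboi" (len 5), cursors c1@2 c2@4 c3@5, authorship .....
After op 3 (move_left): buffer="esboi" (len 5), cursors c1@1 c2@3 c3@4, authorship .....
After op 4 (move_right): buffer="esboi" (len 5), cursors c1@2 c2@4 c3@5, authorship .....
After op 5 (move_left): buffer="esboi" (len 5), cursors c1@1 c2@3 c3@4, authorship .....
After op 6 (add_cursor(4)): buffer="esboi" (len 5), cursors c1@1 c2@3 c3@4 c4@4, authorship .....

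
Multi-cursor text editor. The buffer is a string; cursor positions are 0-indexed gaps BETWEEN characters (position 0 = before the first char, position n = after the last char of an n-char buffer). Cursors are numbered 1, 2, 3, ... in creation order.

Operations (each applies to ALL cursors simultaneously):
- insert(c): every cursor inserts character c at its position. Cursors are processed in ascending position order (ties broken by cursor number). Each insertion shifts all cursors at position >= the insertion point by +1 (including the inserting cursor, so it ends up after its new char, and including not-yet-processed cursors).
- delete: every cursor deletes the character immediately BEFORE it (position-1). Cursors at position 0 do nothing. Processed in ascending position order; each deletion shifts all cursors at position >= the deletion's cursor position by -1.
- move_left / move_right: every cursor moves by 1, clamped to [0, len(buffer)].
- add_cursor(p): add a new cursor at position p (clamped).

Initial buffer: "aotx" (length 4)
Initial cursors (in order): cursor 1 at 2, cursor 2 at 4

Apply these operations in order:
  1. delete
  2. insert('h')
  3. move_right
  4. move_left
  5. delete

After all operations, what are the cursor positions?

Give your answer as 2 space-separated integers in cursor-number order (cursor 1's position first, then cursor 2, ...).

After op 1 (delete): buffer="at" (len 2), cursors c1@1 c2@2, authorship ..
After op 2 (insert('h')): buffer="ahth" (len 4), cursors c1@2 c2@4, authorship .1.2
After op 3 (move_right): buffer="ahth" (len 4), cursors c1@3 c2@4, authorship .1.2
After op 4 (move_left): buffer="ahth" (len 4), cursors c1@2 c2@3, authorship .1.2
After op 5 (delete): buffer="ah" (len 2), cursors c1@1 c2@1, authorship .2

Answer: 1 1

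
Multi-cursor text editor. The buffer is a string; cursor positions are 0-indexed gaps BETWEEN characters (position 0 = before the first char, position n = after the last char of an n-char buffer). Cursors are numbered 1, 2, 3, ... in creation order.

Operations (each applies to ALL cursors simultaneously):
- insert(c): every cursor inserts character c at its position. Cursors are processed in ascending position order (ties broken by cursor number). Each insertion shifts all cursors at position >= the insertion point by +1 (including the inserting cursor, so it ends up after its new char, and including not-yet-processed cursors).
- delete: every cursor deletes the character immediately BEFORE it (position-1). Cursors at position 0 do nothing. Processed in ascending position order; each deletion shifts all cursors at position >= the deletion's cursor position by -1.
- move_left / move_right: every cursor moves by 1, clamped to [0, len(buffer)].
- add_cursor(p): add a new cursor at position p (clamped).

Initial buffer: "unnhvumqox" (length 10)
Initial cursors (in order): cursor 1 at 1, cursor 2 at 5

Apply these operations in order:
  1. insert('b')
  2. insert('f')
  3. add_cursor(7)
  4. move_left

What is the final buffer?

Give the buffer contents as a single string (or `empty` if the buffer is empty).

Answer: ubfnnhvbfumqox

Derivation:
After op 1 (insert('b')): buffer="ubnnhvbumqox" (len 12), cursors c1@2 c2@7, authorship .1....2.....
After op 2 (insert('f')): buffer="ubfnnhvbfumqox" (len 14), cursors c1@3 c2@9, authorship .11....22.....
After op 3 (add_cursor(7)): buffer="ubfnnhvbfumqox" (len 14), cursors c1@3 c3@7 c2@9, authorship .11....22.....
After op 4 (move_left): buffer="ubfnnhvbfumqox" (len 14), cursors c1@2 c3@6 c2@8, authorship .11....22.....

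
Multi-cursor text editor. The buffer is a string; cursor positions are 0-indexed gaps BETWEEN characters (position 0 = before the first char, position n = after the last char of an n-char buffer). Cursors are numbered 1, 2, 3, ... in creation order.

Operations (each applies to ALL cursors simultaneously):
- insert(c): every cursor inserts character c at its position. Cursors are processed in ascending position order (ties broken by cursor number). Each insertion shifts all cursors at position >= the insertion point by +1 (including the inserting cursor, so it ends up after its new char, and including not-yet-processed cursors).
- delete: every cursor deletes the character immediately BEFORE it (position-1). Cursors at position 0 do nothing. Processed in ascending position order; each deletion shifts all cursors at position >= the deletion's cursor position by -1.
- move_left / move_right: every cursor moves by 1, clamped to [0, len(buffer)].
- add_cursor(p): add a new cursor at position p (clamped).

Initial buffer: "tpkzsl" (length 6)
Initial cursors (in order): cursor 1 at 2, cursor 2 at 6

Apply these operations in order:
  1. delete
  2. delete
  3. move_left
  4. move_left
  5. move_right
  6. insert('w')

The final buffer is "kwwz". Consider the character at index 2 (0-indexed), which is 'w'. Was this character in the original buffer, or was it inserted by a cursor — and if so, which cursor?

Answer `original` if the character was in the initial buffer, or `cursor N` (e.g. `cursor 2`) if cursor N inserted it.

After op 1 (delete): buffer="tkzs" (len 4), cursors c1@1 c2@4, authorship ....
After op 2 (delete): buffer="kz" (len 2), cursors c1@0 c2@2, authorship ..
After op 3 (move_left): buffer="kz" (len 2), cursors c1@0 c2@1, authorship ..
After op 4 (move_left): buffer="kz" (len 2), cursors c1@0 c2@0, authorship ..
After op 5 (move_right): buffer="kz" (len 2), cursors c1@1 c2@1, authorship ..
After op 6 (insert('w')): buffer="kwwz" (len 4), cursors c1@3 c2@3, authorship .12.
Authorship (.=original, N=cursor N): . 1 2 .
Index 2: author = 2

Answer: cursor 2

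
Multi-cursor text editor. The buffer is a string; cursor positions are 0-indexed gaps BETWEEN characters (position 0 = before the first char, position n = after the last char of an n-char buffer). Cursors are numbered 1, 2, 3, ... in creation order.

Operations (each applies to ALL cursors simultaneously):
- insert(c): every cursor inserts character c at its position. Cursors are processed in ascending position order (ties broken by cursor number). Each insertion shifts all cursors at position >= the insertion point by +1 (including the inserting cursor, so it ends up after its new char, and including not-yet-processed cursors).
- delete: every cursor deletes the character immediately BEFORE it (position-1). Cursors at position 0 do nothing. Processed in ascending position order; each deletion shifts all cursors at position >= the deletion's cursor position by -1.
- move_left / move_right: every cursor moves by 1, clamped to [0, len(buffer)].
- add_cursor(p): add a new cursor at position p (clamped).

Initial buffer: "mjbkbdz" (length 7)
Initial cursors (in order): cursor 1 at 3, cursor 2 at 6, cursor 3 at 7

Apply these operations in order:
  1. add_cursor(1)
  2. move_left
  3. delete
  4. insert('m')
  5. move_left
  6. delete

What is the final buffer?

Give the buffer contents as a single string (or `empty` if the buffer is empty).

Answer: mmbmz

Derivation:
After op 1 (add_cursor(1)): buffer="mjbkbdz" (len 7), cursors c4@1 c1@3 c2@6 c3@7, authorship .......
After op 2 (move_left): buffer="mjbkbdz" (len 7), cursors c4@0 c1@2 c2@5 c3@6, authorship .......
After op 3 (delete): buffer="mbkz" (len 4), cursors c4@0 c1@1 c2@3 c3@3, authorship ....
After op 4 (insert('m')): buffer="mmmbkmmz" (len 8), cursors c4@1 c1@3 c2@7 c3@7, authorship 4.1..23.
After op 5 (move_left): buffer="mmmbkmmz" (len 8), cursors c4@0 c1@2 c2@6 c3@6, authorship 4.1..23.
After op 6 (delete): buffer="mmbmz" (len 5), cursors c4@0 c1@1 c2@3 c3@3, authorship 41.3.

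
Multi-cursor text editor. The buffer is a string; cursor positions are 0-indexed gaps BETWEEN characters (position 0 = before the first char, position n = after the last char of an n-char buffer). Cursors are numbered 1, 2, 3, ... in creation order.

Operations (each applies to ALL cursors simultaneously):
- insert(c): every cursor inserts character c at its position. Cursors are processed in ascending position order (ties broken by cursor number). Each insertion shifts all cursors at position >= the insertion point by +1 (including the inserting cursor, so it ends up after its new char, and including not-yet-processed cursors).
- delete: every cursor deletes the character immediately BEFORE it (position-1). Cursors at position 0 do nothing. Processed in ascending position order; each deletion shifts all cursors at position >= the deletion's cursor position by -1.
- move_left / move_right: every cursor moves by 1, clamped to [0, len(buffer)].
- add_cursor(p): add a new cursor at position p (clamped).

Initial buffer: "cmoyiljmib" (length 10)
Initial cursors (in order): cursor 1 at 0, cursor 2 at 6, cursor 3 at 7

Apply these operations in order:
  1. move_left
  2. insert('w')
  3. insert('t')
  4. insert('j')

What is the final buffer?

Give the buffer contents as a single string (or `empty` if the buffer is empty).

Answer: wtjcmoyiwtjlwtjjmib

Derivation:
After op 1 (move_left): buffer="cmoyiljmib" (len 10), cursors c1@0 c2@5 c3@6, authorship ..........
After op 2 (insert('w')): buffer="wcmoyiwlwjmib" (len 13), cursors c1@1 c2@7 c3@9, authorship 1.....2.3....
After op 3 (insert('t')): buffer="wtcmoyiwtlwtjmib" (len 16), cursors c1@2 c2@9 c3@12, authorship 11.....22.33....
After op 4 (insert('j')): buffer="wtjcmoyiwtjlwtjjmib" (len 19), cursors c1@3 c2@11 c3@15, authorship 111.....222.333....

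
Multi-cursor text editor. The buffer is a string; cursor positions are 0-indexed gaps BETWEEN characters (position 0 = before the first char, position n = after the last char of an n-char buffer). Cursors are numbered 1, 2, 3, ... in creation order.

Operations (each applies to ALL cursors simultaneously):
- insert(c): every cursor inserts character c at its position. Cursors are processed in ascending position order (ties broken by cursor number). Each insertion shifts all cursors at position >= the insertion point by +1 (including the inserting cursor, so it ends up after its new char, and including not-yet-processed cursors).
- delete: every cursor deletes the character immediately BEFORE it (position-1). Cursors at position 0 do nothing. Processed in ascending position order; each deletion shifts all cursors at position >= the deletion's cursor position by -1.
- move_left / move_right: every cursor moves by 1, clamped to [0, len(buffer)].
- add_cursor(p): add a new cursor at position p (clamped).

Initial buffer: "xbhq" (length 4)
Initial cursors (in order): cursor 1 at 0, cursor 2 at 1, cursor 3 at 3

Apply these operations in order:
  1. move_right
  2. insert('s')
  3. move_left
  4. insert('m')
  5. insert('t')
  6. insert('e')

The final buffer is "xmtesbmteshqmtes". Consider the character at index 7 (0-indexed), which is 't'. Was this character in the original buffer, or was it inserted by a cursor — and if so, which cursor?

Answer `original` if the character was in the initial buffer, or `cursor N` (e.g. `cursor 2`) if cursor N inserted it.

Answer: cursor 2

Derivation:
After op 1 (move_right): buffer="xbhq" (len 4), cursors c1@1 c2@2 c3@4, authorship ....
After op 2 (insert('s')): buffer="xsbshqs" (len 7), cursors c1@2 c2@4 c3@7, authorship .1.2..3
After op 3 (move_left): buffer="xsbshqs" (len 7), cursors c1@1 c2@3 c3@6, authorship .1.2..3
After op 4 (insert('m')): buffer="xmsbmshqms" (len 10), cursors c1@2 c2@5 c3@9, authorship .11.22..33
After op 5 (insert('t')): buffer="xmtsbmtshqmts" (len 13), cursors c1@3 c2@7 c3@12, authorship .111.222..333
After op 6 (insert('e')): buffer="xmtesbmteshqmtes" (len 16), cursors c1@4 c2@9 c3@15, authorship .1111.2222..3333
Authorship (.=original, N=cursor N): . 1 1 1 1 . 2 2 2 2 . . 3 3 3 3
Index 7: author = 2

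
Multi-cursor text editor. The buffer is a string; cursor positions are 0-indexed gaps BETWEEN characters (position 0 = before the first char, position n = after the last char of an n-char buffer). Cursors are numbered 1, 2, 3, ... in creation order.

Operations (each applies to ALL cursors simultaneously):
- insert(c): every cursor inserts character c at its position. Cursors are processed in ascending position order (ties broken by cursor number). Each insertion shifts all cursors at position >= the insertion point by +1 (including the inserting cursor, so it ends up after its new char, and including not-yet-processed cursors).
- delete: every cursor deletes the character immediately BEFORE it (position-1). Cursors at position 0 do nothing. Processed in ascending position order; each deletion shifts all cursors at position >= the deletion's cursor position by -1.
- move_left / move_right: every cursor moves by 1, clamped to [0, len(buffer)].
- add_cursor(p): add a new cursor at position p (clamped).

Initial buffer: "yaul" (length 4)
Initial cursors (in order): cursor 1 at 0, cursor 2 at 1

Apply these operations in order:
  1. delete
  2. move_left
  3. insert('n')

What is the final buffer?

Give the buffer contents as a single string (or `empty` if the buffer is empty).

After op 1 (delete): buffer="aul" (len 3), cursors c1@0 c2@0, authorship ...
After op 2 (move_left): buffer="aul" (len 3), cursors c1@0 c2@0, authorship ...
After op 3 (insert('n')): buffer="nnaul" (len 5), cursors c1@2 c2@2, authorship 12...

Answer: nnaul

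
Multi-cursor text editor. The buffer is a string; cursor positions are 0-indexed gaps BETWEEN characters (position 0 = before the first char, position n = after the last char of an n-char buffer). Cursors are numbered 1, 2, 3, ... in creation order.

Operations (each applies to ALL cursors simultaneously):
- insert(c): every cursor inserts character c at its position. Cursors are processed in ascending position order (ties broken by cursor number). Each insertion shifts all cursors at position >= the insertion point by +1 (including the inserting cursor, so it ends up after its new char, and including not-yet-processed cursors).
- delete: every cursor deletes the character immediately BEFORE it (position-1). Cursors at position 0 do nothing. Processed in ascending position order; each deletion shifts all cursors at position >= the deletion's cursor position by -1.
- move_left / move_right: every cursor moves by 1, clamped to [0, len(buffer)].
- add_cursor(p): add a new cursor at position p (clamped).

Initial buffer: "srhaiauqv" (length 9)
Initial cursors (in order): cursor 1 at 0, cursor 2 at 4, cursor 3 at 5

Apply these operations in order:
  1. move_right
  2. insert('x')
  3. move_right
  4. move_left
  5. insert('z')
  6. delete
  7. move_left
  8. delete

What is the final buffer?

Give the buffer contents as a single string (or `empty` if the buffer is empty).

After op 1 (move_right): buffer="srhaiauqv" (len 9), cursors c1@1 c2@5 c3@6, authorship .........
After op 2 (insert('x')): buffer="sxrhaixaxuqv" (len 12), cursors c1@2 c2@7 c3@9, authorship .1....2.3...
After op 3 (move_right): buffer="sxrhaixaxuqv" (len 12), cursors c1@3 c2@8 c3@10, authorship .1....2.3...
After op 4 (move_left): buffer="sxrhaixaxuqv" (len 12), cursors c1@2 c2@7 c3@9, authorship .1....2.3...
After op 5 (insert('z')): buffer="sxzrhaixzaxzuqv" (len 15), cursors c1@3 c2@9 c3@12, authorship .11....22.33...
After op 6 (delete): buffer="sxrhaixaxuqv" (len 12), cursors c1@2 c2@7 c3@9, authorship .1....2.3...
After op 7 (move_left): buffer="sxrhaixaxuqv" (len 12), cursors c1@1 c2@6 c3@8, authorship .1....2.3...
After op 8 (delete): buffer="xrhaxxuqv" (len 9), cursors c1@0 c2@4 c3@5, authorship 1...23...

Answer: xrhaxxuqv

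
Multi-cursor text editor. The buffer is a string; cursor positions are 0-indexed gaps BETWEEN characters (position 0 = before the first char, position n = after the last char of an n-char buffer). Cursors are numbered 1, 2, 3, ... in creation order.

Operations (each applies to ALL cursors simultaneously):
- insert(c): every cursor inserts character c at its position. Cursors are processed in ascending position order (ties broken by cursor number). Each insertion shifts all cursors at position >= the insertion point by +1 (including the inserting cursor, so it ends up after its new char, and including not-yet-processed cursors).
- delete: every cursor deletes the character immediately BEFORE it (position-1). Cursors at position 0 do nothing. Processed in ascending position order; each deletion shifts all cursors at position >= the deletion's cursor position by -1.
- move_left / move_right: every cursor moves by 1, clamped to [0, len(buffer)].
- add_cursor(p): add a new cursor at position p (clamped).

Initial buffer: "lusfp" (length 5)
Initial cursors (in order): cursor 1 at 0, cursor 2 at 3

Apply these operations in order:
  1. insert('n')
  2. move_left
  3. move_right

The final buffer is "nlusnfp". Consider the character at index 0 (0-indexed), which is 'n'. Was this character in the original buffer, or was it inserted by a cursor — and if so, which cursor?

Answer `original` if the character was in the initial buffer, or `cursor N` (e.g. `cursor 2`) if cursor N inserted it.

Answer: cursor 1

Derivation:
After op 1 (insert('n')): buffer="nlusnfp" (len 7), cursors c1@1 c2@5, authorship 1...2..
After op 2 (move_left): buffer="nlusnfp" (len 7), cursors c1@0 c2@4, authorship 1...2..
After op 3 (move_right): buffer="nlusnfp" (len 7), cursors c1@1 c2@5, authorship 1...2..
Authorship (.=original, N=cursor N): 1 . . . 2 . .
Index 0: author = 1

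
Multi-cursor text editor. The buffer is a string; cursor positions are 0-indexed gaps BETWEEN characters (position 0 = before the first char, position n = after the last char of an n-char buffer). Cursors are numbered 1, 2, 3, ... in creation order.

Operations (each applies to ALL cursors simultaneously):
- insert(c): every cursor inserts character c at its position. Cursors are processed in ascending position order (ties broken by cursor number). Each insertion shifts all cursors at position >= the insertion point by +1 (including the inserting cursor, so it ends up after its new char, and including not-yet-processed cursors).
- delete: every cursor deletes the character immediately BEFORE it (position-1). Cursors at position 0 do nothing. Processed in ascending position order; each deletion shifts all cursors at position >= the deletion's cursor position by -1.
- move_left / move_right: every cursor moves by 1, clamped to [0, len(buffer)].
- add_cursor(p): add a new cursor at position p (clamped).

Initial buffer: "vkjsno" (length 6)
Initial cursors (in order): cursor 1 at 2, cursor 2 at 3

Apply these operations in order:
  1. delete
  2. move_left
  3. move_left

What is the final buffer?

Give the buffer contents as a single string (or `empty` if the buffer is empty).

Answer: vsno

Derivation:
After op 1 (delete): buffer="vsno" (len 4), cursors c1@1 c2@1, authorship ....
After op 2 (move_left): buffer="vsno" (len 4), cursors c1@0 c2@0, authorship ....
After op 3 (move_left): buffer="vsno" (len 4), cursors c1@0 c2@0, authorship ....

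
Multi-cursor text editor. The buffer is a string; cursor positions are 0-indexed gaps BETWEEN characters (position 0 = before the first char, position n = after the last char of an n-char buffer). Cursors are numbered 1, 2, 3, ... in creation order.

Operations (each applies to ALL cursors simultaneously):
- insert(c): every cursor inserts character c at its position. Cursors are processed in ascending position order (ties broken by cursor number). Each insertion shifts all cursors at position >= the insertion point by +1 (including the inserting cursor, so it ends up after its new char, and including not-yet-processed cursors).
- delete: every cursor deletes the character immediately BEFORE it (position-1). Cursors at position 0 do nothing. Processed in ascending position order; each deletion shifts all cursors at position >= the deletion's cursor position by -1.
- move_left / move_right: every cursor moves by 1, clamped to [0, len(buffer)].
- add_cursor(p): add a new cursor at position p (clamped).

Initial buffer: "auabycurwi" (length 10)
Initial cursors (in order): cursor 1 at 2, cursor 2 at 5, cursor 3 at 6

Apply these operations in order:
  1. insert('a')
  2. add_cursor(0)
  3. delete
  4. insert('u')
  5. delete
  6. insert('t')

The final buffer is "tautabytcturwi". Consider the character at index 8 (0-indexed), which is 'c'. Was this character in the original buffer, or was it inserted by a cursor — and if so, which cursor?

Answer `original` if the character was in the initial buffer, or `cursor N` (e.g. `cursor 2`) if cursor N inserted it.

Answer: original

Derivation:
After op 1 (insert('a')): buffer="auaabyacaurwi" (len 13), cursors c1@3 c2@7 c3@9, authorship ..1...2.3....
After op 2 (add_cursor(0)): buffer="auaabyacaurwi" (len 13), cursors c4@0 c1@3 c2@7 c3@9, authorship ..1...2.3....
After op 3 (delete): buffer="auabycurwi" (len 10), cursors c4@0 c1@2 c2@5 c3@6, authorship ..........
After op 4 (insert('u')): buffer="uauuabyucuurwi" (len 14), cursors c4@1 c1@4 c2@8 c3@10, authorship 4..1...2.3....
After op 5 (delete): buffer="auabycurwi" (len 10), cursors c4@0 c1@2 c2@5 c3@6, authorship ..........
After op 6 (insert('t')): buffer="tautabytcturwi" (len 14), cursors c4@1 c1@4 c2@8 c3@10, authorship 4..1...2.3....
Authorship (.=original, N=cursor N): 4 . . 1 . . . 2 . 3 . . . .
Index 8: author = original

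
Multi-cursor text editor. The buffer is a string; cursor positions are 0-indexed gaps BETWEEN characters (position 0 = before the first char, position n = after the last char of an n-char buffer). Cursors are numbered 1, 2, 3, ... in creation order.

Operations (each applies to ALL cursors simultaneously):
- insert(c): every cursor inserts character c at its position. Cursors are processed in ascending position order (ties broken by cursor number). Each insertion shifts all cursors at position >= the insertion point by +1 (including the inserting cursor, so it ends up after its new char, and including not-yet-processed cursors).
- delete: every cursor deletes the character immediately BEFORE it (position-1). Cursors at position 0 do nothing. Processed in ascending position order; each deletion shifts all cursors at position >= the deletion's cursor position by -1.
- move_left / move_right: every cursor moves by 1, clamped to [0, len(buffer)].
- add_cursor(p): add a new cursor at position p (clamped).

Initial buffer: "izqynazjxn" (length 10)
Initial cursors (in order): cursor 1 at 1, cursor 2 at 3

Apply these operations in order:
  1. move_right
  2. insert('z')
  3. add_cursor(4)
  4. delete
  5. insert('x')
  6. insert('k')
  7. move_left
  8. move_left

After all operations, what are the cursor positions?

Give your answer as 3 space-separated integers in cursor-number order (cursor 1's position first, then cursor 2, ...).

After op 1 (move_right): buffer="izqynazjxn" (len 10), cursors c1@2 c2@4, authorship ..........
After op 2 (insert('z')): buffer="izzqyznazjxn" (len 12), cursors c1@3 c2@6, authorship ..1..2......
After op 3 (add_cursor(4)): buffer="izzqyznazjxn" (len 12), cursors c1@3 c3@4 c2@6, authorship ..1..2......
After op 4 (delete): buffer="izynazjxn" (len 9), cursors c1@2 c3@2 c2@3, authorship .........
After op 5 (insert('x')): buffer="izxxyxnazjxn" (len 12), cursors c1@4 c3@4 c2@6, authorship ..13.2......
After op 6 (insert('k')): buffer="izxxkkyxknazjxn" (len 15), cursors c1@6 c3@6 c2@9, authorship ..1313.22......
After op 7 (move_left): buffer="izxxkkyxknazjxn" (len 15), cursors c1@5 c3@5 c2@8, authorship ..1313.22......
After op 8 (move_left): buffer="izxxkkyxknazjxn" (len 15), cursors c1@4 c3@4 c2@7, authorship ..1313.22......

Answer: 4 7 4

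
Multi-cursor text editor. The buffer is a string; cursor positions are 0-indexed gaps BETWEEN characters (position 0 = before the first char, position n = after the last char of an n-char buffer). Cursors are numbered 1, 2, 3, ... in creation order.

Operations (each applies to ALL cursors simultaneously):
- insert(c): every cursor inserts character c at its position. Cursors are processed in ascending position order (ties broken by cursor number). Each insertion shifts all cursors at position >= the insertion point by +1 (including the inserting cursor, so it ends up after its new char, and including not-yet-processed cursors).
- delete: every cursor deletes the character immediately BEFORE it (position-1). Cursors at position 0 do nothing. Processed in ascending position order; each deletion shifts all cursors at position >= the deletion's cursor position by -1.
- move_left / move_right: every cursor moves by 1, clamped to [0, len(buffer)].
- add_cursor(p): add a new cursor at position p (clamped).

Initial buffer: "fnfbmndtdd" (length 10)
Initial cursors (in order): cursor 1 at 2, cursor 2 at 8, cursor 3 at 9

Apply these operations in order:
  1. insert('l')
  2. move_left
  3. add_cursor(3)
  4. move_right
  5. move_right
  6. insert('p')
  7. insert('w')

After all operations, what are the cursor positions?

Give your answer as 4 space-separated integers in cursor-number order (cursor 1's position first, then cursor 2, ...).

Answer: 6 17 21 9

Derivation:
After op 1 (insert('l')): buffer="fnlfbmndtldld" (len 13), cursors c1@3 c2@10 c3@12, authorship ..1......2.3.
After op 2 (move_left): buffer="fnlfbmndtldld" (len 13), cursors c1@2 c2@9 c3@11, authorship ..1......2.3.
After op 3 (add_cursor(3)): buffer="fnlfbmndtldld" (len 13), cursors c1@2 c4@3 c2@9 c3@11, authorship ..1......2.3.
After op 4 (move_right): buffer="fnlfbmndtldld" (len 13), cursors c1@3 c4@4 c2@10 c3@12, authorship ..1......2.3.
After op 5 (move_right): buffer="fnlfbmndtldld" (len 13), cursors c1@4 c4@5 c2@11 c3@13, authorship ..1......2.3.
After op 6 (insert('p')): buffer="fnlfpbpmndtldpldp" (len 17), cursors c1@5 c4@7 c2@14 c3@17, authorship ..1.1.4....2.23.3
After op 7 (insert('w')): buffer="fnlfpwbpwmndtldpwldpw" (len 21), cursors c1@6 c4@9 c2@17 c3@21, authorship ..1.11.44....2.223.33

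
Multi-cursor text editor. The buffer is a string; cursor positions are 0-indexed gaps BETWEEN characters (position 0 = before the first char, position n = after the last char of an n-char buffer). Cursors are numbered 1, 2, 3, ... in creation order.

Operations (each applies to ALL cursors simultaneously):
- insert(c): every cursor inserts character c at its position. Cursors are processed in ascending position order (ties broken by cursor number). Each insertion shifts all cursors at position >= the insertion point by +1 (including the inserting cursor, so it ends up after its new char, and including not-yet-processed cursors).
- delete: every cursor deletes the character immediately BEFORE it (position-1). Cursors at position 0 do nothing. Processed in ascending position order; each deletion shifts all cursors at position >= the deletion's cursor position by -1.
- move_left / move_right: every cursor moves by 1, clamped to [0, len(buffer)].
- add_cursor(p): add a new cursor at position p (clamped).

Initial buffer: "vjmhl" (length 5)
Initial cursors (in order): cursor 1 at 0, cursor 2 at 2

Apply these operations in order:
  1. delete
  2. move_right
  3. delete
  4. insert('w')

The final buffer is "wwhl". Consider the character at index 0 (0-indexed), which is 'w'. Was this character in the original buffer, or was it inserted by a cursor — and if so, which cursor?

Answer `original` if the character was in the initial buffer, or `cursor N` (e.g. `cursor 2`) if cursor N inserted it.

After op 1 (delete): buffer="vmhl" (len 4), cursors c1@0 c2@1, authorship ....
After op 2 (move_right): buffer="vmhl" (len 4), cursors c1@1 c2@2, authorship ....
After op 3 (delete): buffer="hl" (len 2), cursors c1@0 c2@0, authorship ..
After op 4 (insert('w')): buffer="wwhl" (len 4), cursors c1@2 c2@2, authorship 12..
Authorship (.=original, N=cursor N): 1 2 . .
Index 0: author = 1

Answer: cursor 1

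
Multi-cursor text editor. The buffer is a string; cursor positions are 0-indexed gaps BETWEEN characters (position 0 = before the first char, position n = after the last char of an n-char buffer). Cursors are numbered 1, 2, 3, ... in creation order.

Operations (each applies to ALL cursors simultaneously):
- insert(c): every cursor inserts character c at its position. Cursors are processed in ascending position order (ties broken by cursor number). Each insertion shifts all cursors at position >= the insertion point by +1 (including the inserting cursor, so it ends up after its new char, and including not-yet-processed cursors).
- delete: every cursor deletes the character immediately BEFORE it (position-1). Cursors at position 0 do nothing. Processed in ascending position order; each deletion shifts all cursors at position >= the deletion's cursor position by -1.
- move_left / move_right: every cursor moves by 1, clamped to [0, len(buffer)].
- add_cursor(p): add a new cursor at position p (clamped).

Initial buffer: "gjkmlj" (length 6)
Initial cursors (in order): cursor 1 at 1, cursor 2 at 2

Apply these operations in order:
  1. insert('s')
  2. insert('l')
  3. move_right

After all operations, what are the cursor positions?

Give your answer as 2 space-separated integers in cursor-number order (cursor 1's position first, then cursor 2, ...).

Answer: 4 7

Derivation:
After op 1 (insert('s')): buffer="gsjskmlj" (len 8), cursors c1@2 c2@4, authorship .1.2....
After op 2 (insert('l')): buffer="gsljslkmlj" (len 10), cursors c1@3 c2@6, authorship .11.22....
After op 3 (move_right): buffer="gsljslkmlj" (len 10), cursors c1@4 c2@7, authorship .11.22....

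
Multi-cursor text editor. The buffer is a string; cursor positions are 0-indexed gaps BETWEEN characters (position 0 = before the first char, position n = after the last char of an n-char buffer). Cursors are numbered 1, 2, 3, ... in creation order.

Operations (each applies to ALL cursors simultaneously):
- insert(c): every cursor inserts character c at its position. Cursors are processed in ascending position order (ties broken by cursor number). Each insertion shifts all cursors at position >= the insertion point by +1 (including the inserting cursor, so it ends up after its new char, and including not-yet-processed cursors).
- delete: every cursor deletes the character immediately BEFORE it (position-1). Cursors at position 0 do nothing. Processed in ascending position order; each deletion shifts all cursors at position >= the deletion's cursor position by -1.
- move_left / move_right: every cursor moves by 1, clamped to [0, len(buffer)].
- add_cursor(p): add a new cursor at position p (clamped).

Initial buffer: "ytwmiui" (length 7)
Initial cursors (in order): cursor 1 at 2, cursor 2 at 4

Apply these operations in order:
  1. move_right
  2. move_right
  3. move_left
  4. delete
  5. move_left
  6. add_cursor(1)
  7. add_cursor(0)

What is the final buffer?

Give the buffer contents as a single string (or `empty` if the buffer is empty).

After op 1 (move_right): buffer="ytwmiui" (len 7), cursors c1@3 c2@5, authorship .......
After op 2 (move_right): buffer="ytwmiui" (len 7), cursors c1@4 c2@6, authorship .......
After op 3 (move_left): buffer="ytwmiui" (len 7), cursors c1@3 c2@5, authorship .......
After op 4 (delete): buffer="ytmui" (len 5), cursors c1@2 c2@3, authorship .....
After op 5 (move_left): buffer="ytmui" (len 5), cursors c1@1 c2@2, authorship .....
After op 6 (add_cursor(1)): buffer="ytmui" (len 5), cursors c1@1 c3@1 c2@2, authorship .....
After op 7 (add_cursor(0)): buffer="ytmui" (len 5), cursors c4@0 c1@1 c3@1 c2@2, authorship .....

Answer: ytmui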